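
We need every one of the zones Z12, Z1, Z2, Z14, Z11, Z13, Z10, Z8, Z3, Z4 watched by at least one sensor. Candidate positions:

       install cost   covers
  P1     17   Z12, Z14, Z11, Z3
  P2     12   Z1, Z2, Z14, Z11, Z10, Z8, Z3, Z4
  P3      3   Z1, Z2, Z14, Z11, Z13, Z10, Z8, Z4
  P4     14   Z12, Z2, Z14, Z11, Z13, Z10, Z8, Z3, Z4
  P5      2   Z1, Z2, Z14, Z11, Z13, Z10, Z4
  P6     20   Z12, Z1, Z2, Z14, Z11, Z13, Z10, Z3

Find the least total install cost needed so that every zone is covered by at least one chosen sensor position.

P4, P5 cover every zone at install cost 14 + 2 = 16.
Any cover uses at least 2 sensor positions; among all covering selections none totals below 16.

16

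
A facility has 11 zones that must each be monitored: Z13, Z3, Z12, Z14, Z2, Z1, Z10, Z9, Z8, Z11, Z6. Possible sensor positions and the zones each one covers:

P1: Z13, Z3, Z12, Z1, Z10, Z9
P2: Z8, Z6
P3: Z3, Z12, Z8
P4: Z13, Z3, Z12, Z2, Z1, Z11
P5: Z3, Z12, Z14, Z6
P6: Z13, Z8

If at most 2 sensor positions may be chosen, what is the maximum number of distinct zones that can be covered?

Choosing P1, P2 covers {Z13, Z3, Z12, Z1, Z10, Z9, Z8, Z6} — 8 zones.
No choice of 2 sensor positions does better; here Z14, Z2, Z11 are left uncovered.

8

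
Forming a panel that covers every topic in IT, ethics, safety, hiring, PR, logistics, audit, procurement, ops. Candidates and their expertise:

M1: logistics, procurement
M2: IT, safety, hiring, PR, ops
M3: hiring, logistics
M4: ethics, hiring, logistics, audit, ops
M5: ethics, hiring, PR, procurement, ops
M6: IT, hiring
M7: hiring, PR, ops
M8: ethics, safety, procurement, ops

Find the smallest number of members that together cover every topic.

M1, M2, M4 together cover {IT, ethics, safety, hiring, PR, logistics, audit, procurement, ops} — every topic.
No 2 of the 8 members cover everything (all 28 pairs fall short), so 3 is minimum.

3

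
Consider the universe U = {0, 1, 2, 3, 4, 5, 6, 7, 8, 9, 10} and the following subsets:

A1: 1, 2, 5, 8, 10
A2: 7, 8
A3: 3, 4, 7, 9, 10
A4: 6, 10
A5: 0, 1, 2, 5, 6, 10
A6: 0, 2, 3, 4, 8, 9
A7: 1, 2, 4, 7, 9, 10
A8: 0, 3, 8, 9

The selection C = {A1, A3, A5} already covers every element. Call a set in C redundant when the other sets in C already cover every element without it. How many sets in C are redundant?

0

Drop A1: 8 uncovered — not redundant.
Drop A3: 3, 4, 7, 9 uncovered — not redundant.
Drop A5: 0, 6 uncovered — not redundant.
None of the sets in C is redundant.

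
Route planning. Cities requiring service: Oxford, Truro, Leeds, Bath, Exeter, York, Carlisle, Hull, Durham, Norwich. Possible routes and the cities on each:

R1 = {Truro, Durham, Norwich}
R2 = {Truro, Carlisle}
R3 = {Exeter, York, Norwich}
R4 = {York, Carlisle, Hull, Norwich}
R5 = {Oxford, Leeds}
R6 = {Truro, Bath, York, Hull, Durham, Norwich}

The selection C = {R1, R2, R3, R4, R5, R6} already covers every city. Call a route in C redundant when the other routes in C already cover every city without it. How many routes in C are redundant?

Drop R1: the rest still cover every city — redundant.
Drop R2: the rest still cover every city — redundant.
Drop R3: Exeter uncovered — not redundant.
Drop R4: the rest still cover every city — redundant.
Drop R5: Oxford, Leeds uncovered — not redundant.
Drop R6: Bath uncovered — not redundant.
3 redundant: R1, R2, R4.

3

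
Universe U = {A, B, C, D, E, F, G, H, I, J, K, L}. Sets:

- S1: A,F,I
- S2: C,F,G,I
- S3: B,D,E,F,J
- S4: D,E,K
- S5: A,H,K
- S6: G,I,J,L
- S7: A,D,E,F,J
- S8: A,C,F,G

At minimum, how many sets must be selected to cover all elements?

S2, S3, S5, S6 together cover {A, B, C, D, E, F, G, H, I, J, K, L} — every element.
No 3 of the 8 sets cover everything (all 56 triples fall short), so 4 is minimum.

4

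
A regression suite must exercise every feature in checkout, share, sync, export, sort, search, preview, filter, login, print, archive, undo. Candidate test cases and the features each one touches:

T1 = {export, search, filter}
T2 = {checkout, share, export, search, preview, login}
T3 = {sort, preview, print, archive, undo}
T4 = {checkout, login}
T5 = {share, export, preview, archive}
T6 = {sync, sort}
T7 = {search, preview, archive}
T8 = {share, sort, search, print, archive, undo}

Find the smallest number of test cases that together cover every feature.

4

T1, T2, T3, T6 together cover {checkout, share, sync, export, sort, search, preview, filter, login, print, archive, undo} — every feature.
No 3 of the 8 test cases cover everything (all 56 triples fall short), so 4 is minimum.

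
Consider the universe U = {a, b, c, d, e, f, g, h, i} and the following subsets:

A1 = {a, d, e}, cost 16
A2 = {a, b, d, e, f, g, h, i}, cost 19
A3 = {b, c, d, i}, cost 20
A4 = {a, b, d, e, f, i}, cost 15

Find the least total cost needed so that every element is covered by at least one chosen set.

A2, A3 cover every element at cost 19 + 20 = 39.
Any cover uses at least 2 sets; among all covering selections none totals below 39.

39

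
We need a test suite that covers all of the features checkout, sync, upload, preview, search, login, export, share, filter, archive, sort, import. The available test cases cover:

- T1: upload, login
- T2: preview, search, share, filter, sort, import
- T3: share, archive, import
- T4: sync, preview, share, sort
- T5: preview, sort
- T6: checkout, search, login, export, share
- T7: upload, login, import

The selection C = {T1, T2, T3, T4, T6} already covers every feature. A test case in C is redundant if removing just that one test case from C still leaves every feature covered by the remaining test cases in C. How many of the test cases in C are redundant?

0

Drop T1: upload uncovered — not redundant.
Drop T2: filter uncovered — not redundant.
Drop T3: archive uncovered — not redundant.
Drop T4: sync uncovered — not redundant.
Drop T6: checkout, export uncovered — not redundant.
None of the test cases in C is redundant.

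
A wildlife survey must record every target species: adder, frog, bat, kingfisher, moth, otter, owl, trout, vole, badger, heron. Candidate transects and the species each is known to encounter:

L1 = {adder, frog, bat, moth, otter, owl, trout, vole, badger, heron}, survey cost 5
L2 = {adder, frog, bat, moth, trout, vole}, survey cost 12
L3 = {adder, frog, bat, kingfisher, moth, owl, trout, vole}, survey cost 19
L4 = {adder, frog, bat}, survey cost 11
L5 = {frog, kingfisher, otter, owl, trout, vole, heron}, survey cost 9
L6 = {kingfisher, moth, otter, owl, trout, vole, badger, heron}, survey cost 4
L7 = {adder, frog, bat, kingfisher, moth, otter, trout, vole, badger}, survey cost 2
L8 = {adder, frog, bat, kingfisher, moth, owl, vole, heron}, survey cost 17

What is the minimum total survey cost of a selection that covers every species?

L6, L7 cover every species at survey cost 4 + 2 = 6.
Any cover uses at least 2 transects; among all covering selections none totals below 6.

6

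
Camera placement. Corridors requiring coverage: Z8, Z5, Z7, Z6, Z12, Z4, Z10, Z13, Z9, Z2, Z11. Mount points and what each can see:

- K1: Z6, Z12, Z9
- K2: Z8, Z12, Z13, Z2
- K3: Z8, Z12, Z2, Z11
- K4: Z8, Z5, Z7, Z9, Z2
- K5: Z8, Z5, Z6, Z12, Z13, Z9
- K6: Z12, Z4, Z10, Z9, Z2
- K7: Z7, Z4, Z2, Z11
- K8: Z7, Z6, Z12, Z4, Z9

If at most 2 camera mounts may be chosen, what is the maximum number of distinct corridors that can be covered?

Choosing K5, K7 covers {Z8, Z5, Z7, Z6, Z12, Z4, Z13, Z9, Z2, Z11} — 10 corridors.
No choice of 2 camera mounts does better; here Z10 is left uncovered.

10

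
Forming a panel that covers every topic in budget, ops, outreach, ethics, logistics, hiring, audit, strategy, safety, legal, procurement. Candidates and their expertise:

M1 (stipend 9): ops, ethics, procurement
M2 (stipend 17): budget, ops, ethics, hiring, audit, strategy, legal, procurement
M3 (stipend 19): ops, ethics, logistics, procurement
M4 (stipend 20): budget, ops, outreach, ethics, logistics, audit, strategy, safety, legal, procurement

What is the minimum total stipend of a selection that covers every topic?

M2, M4 cover every topic at stipend 17 + 20 = 37.
Any cover uses at least 2 members; among all covering selections none totals below 37.

37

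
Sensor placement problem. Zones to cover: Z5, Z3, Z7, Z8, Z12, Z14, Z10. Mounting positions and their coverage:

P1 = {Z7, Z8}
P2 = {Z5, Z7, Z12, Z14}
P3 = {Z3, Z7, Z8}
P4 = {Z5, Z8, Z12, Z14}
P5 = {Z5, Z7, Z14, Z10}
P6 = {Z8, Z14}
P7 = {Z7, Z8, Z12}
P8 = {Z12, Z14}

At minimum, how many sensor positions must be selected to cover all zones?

3

P2, P3, P5 together cover {Z5, Z3, Z7, Z8, Z12, Z14, Z10} — every zone.
No 2 of the 8 sensor positions cover everything (all 28 pairs fall short), so 3 is minimum.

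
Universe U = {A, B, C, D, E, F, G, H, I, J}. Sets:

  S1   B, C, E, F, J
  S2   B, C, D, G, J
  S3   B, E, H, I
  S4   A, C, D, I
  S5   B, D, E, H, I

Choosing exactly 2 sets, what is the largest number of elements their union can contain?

Choosing S1, S4 covers {A, B, C, D, E, F, I, J} — 8 elements.
No choice of 2 sets does better; here G, H are left uncovered.

8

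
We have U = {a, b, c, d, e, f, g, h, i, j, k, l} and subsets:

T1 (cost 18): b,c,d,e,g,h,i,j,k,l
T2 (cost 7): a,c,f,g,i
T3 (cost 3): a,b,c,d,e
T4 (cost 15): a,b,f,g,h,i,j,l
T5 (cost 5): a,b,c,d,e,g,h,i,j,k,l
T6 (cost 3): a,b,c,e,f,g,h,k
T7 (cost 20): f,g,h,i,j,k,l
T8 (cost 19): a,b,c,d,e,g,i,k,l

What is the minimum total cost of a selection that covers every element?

T5, T6 cover every element at cost 5 + 3 = 8.
Any cover uses at least 2 sets; among all covering selections none totals below 8.

8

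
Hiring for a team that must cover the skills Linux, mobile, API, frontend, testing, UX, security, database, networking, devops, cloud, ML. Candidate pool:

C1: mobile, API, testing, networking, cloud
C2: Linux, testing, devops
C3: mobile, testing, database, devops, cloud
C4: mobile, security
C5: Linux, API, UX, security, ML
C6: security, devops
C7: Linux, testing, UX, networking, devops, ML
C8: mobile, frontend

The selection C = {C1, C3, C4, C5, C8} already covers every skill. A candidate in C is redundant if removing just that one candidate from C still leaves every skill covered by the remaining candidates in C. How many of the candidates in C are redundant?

1

Drop C1: networking uncovered — not redundant.
Drop C3: database, devops uncovered — not redundant.
Drop C4: the rest still cover every skill — redundant.
Drop C5: Linux, UX, ML uncovered — not redundant.
Drop C8: frontend uncovered — not redundant.
1 redundant: C4.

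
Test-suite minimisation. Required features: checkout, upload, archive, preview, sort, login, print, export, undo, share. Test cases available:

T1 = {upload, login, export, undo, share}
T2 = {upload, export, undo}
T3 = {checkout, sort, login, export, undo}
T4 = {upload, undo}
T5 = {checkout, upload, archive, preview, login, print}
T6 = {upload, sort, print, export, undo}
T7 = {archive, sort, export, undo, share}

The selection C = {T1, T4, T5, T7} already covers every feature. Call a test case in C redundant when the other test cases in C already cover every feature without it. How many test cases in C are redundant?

Drop T1: the rest still cover every feature — redundant.
Drop T4: the rest still cover every feature — redundant.
Drop T5: checkout, preview, print uncovered — not redundant.
Drop T7: sort uncovered — not redundant.
2 redundant: T1, T4.

2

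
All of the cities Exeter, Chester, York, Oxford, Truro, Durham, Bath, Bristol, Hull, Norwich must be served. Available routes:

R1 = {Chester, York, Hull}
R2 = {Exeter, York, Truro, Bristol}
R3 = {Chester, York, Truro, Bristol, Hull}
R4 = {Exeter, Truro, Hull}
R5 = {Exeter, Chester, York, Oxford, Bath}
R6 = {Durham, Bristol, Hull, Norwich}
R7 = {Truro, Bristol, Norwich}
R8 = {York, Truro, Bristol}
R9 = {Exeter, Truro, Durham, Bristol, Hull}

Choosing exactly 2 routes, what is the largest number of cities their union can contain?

Choosing R5, R6 covers {Exeter, Chester, York, Oxford, Durham, Bath, Bristol, Hull, Norwich} — 9 cities.
No choice of 2 routes does better; here Truro is left uncovered.

9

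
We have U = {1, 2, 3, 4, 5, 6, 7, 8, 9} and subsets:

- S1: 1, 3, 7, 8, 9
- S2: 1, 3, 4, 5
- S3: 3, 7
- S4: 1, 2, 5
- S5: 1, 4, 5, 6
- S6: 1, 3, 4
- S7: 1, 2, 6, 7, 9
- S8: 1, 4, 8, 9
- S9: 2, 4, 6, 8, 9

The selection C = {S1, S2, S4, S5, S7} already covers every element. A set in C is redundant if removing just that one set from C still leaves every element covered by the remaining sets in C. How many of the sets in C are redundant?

4

Drop S1: 8 uncovered — not redundant.
Drop S2: the rest still cover every element — redundant.
Drop S4: the rest still cover every element — redundant.
Drop S5: the rest still cover every element — redundant.
Drop S7: the rest still cover every element — redundant.
4 redundant: S2, S4, S5, S7.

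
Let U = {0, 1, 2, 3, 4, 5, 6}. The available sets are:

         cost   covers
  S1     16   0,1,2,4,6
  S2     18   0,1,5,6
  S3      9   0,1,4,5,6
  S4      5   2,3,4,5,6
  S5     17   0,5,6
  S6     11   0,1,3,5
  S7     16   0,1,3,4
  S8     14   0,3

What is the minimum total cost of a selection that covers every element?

14

S3, S4 cover every element at cost 9 + 5 = 14.
Any cover uses at least 2 sets; among all covering selections none totals below 14.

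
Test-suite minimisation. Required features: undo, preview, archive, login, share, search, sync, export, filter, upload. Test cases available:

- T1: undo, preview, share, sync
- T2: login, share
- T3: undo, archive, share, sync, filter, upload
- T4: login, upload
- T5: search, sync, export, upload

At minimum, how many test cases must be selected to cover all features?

T1, T2, T3, T5 together cover {undo, preview, archive, login, share, search, sync, export, filter, upload} — every feature.
No 3 of the 5 test cases cover everything (all 10 triples fall short), so 4 is minimum.

4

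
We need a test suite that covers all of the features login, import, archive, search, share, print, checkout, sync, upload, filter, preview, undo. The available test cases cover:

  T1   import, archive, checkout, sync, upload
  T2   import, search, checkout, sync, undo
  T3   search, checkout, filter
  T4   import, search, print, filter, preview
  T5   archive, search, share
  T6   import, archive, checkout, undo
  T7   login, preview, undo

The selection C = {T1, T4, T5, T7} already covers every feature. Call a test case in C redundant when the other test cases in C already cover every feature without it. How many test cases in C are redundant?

0

Drop T1: checkout, sync, upload uncovered — not redundant.
Drop T4: print, filter uncovered — not redundant.
Drop T5: share uncovered — not redundant.
Drop T7: login, undo uncovered — not redundant.
None of the test cases in C is redundant.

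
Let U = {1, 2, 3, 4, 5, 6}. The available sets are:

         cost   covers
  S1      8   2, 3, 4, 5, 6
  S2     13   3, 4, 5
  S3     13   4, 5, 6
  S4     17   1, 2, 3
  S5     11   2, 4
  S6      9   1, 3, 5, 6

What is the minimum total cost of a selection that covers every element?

17

S1, S6 cover every element at cost 8 + 9 = 17.
Any cover uses at least 2 sets; among all covering selections none totals below 17.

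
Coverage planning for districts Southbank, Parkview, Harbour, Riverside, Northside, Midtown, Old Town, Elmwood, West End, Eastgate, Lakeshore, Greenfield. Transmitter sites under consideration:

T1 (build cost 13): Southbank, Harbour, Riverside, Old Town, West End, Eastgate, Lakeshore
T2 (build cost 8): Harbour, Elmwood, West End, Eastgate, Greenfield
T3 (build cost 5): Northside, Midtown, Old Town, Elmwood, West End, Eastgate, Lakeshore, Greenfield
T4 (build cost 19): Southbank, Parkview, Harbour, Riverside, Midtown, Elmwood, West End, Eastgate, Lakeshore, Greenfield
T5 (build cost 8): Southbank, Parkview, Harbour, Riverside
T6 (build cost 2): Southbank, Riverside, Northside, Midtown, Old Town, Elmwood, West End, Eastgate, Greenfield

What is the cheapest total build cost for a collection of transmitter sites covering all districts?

T3, T5 cover every district at build cost 5 + 8 = 13.
Any cover uses at least 2 transmitter sites; among all covering selections none totals below 13.
Greedy by coverage-per-build cost would pick T6, T5, T3 for 15 — worse than the optimum 13.

13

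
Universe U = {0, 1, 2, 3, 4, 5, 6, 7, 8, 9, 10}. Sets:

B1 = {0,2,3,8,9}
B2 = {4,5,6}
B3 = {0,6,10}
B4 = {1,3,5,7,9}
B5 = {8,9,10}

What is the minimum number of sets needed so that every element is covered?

B1, B2, B3, B4 together cover {0, 1, 2, 3, 4, 5, 6, 7, 8, 9, 10} — every element.
No 3 of the 5 sets cover everything (all 10 triples fall short), so 4 is minimum.

4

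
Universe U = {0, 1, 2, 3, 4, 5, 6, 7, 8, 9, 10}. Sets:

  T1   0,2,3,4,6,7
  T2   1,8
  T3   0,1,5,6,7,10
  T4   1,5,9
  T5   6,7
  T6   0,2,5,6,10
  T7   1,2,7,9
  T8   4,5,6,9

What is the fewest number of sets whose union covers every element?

4

T1, T2, T3, T4 together cover {0, 1, 2, 3, 4, 5, 6, 7, 8, 9, 10} — every element.
No 3 of the 8 sets cover everything (all 56 triples fall short), so 4 is minimum.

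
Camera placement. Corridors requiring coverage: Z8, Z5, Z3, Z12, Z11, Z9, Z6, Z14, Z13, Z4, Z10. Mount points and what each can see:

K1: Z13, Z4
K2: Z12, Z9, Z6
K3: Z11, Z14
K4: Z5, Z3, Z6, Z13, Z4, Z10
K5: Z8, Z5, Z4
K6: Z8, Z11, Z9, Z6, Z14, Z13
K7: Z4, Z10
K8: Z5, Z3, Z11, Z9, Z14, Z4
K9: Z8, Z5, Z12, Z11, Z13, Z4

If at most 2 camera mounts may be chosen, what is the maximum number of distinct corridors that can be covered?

Choosing K4, K6 covers {Z8, Z5, Z3, Z11, Z9, Z6, Z14, Z13, Z4, Z10} — 10 corridors.
No choice of 2 camera mounts does better; here Z12 is left uncovered.

10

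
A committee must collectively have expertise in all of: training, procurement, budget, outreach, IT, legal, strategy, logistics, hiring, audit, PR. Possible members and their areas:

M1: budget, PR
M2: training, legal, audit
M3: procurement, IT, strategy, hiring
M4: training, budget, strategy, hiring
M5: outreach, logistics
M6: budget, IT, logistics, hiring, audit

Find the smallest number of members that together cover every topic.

M1, M2, M3, M5 together cover {training, procurement, budget, outreach, IT, legal, strategy, logistics, hiring, audit, PR} — every topic.
No 3 of the 6 members cover everything (all 20 triples fall short), so 4 is minimum.

4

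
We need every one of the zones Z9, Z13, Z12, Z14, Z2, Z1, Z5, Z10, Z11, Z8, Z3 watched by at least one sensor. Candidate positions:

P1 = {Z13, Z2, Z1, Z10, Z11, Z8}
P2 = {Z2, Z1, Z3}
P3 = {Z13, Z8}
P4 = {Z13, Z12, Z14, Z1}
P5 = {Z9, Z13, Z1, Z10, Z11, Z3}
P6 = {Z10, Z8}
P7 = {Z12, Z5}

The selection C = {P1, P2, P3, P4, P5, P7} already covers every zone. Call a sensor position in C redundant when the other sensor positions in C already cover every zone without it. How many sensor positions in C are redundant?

3

Drop P1: the rest still cover every zone — redundant.
Drop P2: the rest still cover every zone — redundant.
Drop P3: the rest still cover every zone — redundant.
Drop P4: Z14 uncovered — not redundant.
Drop P5: Z9 uncovered — not redundant.
Drop P7: Z5 uncovered — not redundant.
3 redundant: P1, P2, P3.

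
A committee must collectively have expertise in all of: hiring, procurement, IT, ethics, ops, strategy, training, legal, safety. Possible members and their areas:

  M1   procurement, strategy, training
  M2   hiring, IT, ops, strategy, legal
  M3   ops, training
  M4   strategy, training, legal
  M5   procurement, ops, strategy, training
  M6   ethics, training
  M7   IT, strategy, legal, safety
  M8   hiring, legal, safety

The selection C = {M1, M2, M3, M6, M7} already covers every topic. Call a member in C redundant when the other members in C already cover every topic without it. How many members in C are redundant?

1

Drop M1: procurement uncovered — not redundant.
Drop M2: hiring uncovered — not redundant.
Drop M3: the rest still cover every topic — redundant.
Drop M6: ethics uncovered — not redundant.
Drop M7: safety uncovered — not redundant.
1 redundant: M3.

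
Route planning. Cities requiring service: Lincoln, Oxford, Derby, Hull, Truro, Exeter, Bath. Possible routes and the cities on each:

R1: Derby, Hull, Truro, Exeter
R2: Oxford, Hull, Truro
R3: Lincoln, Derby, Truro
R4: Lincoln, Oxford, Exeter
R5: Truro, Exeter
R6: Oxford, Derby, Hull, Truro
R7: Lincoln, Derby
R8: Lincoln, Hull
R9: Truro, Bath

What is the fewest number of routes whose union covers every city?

3

R1, R4, R9 together cover {Lincoln, Oxford, Derby, Hull, Truro, Exeter, Bath} — every city.
No 2 of the 9 routes cover everything (all 36 pairs fall short), so 3 is minimum.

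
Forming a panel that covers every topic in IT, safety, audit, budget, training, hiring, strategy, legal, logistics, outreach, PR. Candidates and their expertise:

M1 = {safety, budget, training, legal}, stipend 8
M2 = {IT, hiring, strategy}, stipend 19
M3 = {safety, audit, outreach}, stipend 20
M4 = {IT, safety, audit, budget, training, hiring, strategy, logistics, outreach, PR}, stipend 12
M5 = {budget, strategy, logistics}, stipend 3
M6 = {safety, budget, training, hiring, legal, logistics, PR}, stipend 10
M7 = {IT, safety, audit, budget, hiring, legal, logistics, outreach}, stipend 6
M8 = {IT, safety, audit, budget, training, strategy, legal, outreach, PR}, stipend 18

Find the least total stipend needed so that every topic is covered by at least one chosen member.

M4, M7 cover every topic at stipend 12 + 6 = 18.
Any cover uses at least 2 members; among all covering selections none totals below 18.

18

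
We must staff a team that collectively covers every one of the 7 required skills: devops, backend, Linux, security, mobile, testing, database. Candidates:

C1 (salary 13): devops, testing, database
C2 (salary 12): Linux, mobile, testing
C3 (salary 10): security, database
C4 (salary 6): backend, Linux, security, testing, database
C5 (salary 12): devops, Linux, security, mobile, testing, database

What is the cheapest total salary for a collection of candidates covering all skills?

18

C4, C5 cover every skill at salary 6 + 12 = 18.
Any cover uses at least 2 candidates; among all covering selections none totals below 18.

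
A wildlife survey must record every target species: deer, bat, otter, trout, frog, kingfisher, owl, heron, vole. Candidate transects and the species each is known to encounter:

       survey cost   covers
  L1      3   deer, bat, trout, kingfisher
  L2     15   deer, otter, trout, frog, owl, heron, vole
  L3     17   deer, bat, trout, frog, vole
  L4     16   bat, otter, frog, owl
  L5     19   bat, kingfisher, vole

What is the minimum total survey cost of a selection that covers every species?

18

L1, L2 cover every species at survey cost 3 + 15 = 18.
Any cover uses at least 2 transects; among all covering selections none totals below 18.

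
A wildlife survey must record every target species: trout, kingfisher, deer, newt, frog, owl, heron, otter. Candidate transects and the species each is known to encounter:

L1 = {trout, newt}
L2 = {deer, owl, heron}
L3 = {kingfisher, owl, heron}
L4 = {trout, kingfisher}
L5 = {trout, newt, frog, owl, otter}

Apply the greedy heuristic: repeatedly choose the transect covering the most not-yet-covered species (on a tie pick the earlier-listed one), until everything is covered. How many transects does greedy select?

Pick 1: L5 covers 5 new species (trout, newt, frog, owl, otter).
Pick 2: L2 covers 2 new species (deer, heron).
Pick 3: L3 covers 1 new species (kingfisher).
Greedy uses 3 transects.

3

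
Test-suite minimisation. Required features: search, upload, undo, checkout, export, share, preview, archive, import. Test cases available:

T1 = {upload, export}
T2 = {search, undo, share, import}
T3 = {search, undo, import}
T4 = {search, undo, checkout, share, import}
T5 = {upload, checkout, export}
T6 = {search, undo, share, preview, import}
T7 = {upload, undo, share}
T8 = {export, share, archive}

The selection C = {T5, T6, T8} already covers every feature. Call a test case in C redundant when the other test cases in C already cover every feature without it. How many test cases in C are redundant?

Drop T5: upload, checkout uncovered — not redundant.
Drop T6: search, undo, preview, import uncovered — not redundant.
Drop T8: archive uncovered — not redundant.
None of the test cases in C is redundant.

0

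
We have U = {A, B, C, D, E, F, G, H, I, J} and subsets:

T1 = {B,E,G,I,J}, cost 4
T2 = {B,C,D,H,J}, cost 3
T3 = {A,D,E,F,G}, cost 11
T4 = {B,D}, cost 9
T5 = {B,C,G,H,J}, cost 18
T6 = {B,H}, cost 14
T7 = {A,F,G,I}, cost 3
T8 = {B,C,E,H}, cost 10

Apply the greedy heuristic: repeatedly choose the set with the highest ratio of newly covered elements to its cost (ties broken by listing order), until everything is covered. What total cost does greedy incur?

10

Pick 1: T2 adds 5 new (B, C, D, H, J) at cost 3 (ratio 5/3).
Pick 2: T7 adds 4 new (A, F, G, I) at cost 3 (ratio 4/3).
Pick 3: T1 adds 1 new (E) at cost 4 (ratio 1/4).
Greedy total cost: 3 + 3 + 4 = 10.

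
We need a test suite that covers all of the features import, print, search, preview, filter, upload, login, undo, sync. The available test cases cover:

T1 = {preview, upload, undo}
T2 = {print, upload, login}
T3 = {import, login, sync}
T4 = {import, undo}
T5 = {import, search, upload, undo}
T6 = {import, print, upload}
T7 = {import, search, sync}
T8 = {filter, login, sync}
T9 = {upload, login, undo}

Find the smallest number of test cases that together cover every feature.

T1, T2, T5, T8 together cover {import, print, search, preview, filter, upload, login, undo, sync} — every feature.
No 3 of the 9 test cases cover everything (all 84 triples fall short), so 4 is minimum.

4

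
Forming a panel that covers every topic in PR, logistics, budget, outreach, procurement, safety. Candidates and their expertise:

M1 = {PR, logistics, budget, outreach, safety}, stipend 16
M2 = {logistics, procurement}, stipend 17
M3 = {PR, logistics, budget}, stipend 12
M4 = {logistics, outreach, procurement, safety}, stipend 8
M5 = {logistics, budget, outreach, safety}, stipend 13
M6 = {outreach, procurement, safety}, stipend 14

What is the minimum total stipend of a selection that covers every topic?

20

M3, M4 cover every topic at stipend 12 + 8 = 20.
Any cover uses at least 2 members; among all covering selections none totals below 20.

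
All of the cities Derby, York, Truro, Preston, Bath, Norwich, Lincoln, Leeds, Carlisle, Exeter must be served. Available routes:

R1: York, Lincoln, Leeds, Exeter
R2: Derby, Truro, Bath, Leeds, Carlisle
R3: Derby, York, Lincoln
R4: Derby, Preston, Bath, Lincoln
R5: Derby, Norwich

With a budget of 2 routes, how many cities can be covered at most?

Choosing R1, R2 covers {Derby, York, Truro, Bath, Lincoln, Leeds, Carlisle, Exeter} — 8 cities.
No choice of 2 routes does better; here Preston, Norwich are left uncovered.

8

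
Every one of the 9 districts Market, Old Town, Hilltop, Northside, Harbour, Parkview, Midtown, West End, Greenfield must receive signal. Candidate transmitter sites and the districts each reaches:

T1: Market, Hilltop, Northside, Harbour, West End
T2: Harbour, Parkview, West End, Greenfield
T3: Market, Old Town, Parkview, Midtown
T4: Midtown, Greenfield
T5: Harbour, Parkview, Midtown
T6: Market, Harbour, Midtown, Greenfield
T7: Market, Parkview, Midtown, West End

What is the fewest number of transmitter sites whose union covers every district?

3

T1, T2, T3 together cover {Market, Old Town, Hilltop, Northside, Harbour, Parkview, Midtown, West End, Greenfield} — every district.
No 2 of the 7 transmitter sites cover everything (all 21 pairs fall short), so 3 is minimum.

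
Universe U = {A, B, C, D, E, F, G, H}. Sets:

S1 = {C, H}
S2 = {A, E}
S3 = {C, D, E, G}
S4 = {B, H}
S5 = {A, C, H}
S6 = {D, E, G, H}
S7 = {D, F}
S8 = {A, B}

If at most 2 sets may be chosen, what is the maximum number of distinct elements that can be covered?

Choosing S3, S4 covers {B, C, D, E, G, H} — 6 elements.
No choice of 2 sets does better; here A, F are left uncovered.

6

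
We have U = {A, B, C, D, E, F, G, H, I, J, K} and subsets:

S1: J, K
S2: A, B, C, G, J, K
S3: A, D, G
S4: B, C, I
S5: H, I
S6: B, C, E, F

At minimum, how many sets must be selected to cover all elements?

S1, S3, S5, S6 together cover {A, B, C, D, E, F, G, H, I, J, K} — every element.
No 3 of the 6 sets cover everything (all 20 triples fall short), so 4 is minimum.

4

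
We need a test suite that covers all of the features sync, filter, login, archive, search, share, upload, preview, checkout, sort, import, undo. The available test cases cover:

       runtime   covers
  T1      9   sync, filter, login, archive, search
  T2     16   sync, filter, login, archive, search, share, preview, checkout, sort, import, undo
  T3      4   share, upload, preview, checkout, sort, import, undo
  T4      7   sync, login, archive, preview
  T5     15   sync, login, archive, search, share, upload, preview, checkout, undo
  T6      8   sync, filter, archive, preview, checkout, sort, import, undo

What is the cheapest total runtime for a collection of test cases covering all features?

T1, T3 cover every feature at runtime 9 + 4 = 13.
Any cover uses at least 2 test cases; among all covering selections none totals below 13.

13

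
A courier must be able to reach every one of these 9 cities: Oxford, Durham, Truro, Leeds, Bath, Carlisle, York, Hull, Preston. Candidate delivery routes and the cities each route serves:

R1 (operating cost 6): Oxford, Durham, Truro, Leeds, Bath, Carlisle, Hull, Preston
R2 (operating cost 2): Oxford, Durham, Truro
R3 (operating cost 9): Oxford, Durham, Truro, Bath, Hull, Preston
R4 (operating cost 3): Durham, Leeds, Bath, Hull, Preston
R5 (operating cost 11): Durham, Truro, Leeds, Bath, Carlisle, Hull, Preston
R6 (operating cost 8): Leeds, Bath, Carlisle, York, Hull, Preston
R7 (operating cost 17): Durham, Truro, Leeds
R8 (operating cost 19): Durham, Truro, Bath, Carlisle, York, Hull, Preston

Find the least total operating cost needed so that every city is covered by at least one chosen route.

10

R2, R6 cover every city at operating cost 2 + 8 = 10.
Any cover uses at least 2 routes; among all covering selections none totals below 10.
Greedy by coverage-per-operating cost would pick R4, R2, R6 for 13 — worse than the optimum 10.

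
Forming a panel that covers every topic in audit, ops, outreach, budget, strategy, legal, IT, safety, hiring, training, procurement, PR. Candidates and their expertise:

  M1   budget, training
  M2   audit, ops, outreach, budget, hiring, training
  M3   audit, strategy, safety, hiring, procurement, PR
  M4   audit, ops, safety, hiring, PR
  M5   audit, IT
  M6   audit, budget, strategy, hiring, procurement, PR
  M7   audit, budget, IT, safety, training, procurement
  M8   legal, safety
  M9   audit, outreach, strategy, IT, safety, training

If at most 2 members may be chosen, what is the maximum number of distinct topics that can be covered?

Choosing M2, M3 covers {audit, ops, outreach, budget, strategy, safety, hiring, training, procurement, PR} — 10 topics.
No choice of 2 members does better; here legal, IT are left uncovered.

10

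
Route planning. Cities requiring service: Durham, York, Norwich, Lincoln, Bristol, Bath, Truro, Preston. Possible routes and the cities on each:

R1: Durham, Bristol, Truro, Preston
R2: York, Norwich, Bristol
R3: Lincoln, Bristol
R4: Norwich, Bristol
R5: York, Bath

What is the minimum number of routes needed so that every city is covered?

R1, R2, R3, R5 together cover {Durham, York, Norwich, Lincoln, Bristol, Bath, Truro, Preston} — every city.
No 3 of the 5 routes cover everything (all 10 triples fall short), so 4 is minimum.

4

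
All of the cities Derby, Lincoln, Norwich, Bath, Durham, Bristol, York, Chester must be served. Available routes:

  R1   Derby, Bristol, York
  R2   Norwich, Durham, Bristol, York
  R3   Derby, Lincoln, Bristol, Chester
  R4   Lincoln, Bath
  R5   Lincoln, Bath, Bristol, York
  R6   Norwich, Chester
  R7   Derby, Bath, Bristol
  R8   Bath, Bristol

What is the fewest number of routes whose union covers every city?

R2, R3, R4 together cover {Derby, Lincoln, Norwich, Bath, Durham, Bristol, York, Chester} — every city.
No 2 of the 8 routes cover everything (all 28 pairs fall short), so 3 is minimum.

3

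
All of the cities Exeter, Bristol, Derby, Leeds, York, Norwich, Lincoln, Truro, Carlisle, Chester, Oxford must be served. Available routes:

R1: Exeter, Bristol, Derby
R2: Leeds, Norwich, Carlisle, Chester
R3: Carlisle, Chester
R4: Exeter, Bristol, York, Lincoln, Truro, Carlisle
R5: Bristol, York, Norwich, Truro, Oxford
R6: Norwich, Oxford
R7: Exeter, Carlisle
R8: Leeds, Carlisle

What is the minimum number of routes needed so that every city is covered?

R1, R2, R4, R5 together cover {Exeter, Bristol, Derby, Leeds, York, Norwich, Lincoln, Truro, Carlisle, Chester, Oxford} — every city.
No 3 of the 8 routes cover everything (all 56 triples fall short), so 4 is minimum.

4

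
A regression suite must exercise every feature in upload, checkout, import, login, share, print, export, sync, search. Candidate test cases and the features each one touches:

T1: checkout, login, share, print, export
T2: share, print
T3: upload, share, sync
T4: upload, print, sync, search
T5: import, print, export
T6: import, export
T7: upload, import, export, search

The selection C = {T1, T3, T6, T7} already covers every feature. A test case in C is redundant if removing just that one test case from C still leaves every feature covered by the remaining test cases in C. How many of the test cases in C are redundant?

1

Drop T1: checkout, login, print uncovered — not redundant.
Drop T3: sync uncovered — not redundant.
Drop T6: the rest still cover every feature — redundant.
Drop T7: search uncovered — not redundant.
1 redundant: T6.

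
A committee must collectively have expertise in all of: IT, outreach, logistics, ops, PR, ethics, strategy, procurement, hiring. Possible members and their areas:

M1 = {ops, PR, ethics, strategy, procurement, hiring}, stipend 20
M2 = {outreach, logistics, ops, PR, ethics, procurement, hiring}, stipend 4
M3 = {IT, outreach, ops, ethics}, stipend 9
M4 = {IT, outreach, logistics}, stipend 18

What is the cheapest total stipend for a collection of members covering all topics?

M1, M2, M3 cover every topic at stipend 20 + 4 + 9 = 33.
Any cover uses at least 2 members; among all covering selections none totals below 33.

33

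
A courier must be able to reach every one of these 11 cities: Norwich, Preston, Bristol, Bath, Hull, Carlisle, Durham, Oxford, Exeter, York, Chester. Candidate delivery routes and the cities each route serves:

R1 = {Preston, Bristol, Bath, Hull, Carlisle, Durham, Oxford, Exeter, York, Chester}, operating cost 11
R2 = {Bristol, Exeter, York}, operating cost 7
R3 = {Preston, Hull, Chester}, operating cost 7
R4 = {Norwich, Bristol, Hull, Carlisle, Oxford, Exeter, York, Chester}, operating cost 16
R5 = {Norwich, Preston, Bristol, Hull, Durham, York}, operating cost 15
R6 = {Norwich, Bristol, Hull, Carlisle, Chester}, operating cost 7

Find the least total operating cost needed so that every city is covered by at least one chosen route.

18

R1, R6 cover every city at operating cost 11 + 7 = 18.
Any cover uses at least 2 routes; among all covering selections none totals below 18.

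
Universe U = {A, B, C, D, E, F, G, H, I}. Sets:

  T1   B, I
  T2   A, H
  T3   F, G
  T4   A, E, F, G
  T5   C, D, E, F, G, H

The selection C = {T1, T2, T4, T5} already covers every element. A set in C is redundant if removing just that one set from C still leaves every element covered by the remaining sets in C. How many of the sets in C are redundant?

Drop T1: B, I uncovered — not redundant.
Drop T2: the rest still cover every element — redundant.
Drop T4: the rest still cover every element — redundant.
Drop T5: C, D uncovered — not redundant.
2 redundant: T2, T4.

2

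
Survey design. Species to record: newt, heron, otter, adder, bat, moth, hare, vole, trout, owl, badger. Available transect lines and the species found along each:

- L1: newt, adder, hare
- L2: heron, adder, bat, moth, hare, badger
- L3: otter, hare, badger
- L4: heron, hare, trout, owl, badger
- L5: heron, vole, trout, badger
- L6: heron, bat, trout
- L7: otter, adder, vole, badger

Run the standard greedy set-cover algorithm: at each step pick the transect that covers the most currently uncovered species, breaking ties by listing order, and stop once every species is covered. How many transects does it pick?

Pick 1: L2 covers 6 new species (heron, adder, bat, moth, hare, badger).
Pick 2: L4 covers 2 new species (trout, owl).
Pick 3: L7 covers 2 new species (otter, vole).
Pick 4: L1 covers 1 new species (newt).
Greedy uses 4 transects.

4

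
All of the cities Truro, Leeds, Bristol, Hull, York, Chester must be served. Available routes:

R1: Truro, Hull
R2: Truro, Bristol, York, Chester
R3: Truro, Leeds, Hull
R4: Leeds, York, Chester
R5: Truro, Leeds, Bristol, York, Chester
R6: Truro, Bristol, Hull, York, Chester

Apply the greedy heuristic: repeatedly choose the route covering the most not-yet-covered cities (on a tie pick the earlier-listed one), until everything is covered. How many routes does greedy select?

Pick 1: R5 covers 5 new cities (Truro, Leeds, Bristol, York, Chester).
Pick 2: R1 covers 1 new cities (Hull).
Greedy uses 2 routes.

2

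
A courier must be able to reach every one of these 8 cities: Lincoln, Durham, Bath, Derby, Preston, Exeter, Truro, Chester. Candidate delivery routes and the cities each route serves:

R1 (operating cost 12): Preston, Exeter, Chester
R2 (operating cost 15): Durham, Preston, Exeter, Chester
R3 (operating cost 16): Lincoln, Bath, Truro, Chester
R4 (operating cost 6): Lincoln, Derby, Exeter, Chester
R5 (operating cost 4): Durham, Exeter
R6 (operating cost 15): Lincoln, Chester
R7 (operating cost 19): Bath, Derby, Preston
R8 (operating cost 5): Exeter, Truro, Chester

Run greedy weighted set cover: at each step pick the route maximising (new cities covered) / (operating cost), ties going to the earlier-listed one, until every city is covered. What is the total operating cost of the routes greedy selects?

Pick 1: R4 adds 4 new (Lincoln, Derby, Exeter, Chester) at operating cost 6 (ratio 4/6).
Pick 2: R5 adds 1 new (Durham) at operating cost 4 (ratio 1/4).
Pick 3: R8 adds 1 new (Truro) at operating cost 5 (ratio 1/5).
Pick 4: R7 adds 2 new (Bath, Preston) at operating cost 19 (ratio 2/19).
Greedy total operating cost: 6 + 4 + 5 + 19 = 34.

34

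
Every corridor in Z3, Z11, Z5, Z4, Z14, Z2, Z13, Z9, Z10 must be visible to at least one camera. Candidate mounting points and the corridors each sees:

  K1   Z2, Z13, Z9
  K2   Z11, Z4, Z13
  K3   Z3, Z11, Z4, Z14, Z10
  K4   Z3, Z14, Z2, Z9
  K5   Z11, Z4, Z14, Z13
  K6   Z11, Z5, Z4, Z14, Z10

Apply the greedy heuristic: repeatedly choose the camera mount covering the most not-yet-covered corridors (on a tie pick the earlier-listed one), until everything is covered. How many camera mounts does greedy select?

3

Pick 1: K3 covers 5 new corridors (Z3, Z11, Z4, Z14, Z10).
Pick 2: K1 covers 3 new corridors (Z2, Z13, Z9).
Pick 3: K6 covers 1 new corridors (Z5).
Greedy uses 3 camera mounts.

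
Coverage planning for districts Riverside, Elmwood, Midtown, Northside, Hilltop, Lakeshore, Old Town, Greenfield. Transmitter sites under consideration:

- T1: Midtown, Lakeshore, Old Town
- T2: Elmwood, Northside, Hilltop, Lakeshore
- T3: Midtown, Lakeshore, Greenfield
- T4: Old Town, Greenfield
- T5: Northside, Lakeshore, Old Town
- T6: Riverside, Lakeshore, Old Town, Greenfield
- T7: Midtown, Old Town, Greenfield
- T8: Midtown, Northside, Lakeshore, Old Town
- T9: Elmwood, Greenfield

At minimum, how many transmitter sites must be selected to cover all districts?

3

T1, T2, T6 together cover {Riverside, Elmwood, Midtown, Northside, Hilltop, Lakeshore, Old Town, Greenfield} — every district.
No 2 of the 9 transmitter sites cover everything (all 36 pairs fall short), so 3 is minimum.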